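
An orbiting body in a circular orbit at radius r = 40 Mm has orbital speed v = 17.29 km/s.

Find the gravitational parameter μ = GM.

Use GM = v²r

Convert to SI: r = 40 Mm = 4e+07 m; v = 17.29 km/s = 17290 m/s.
For a circular orbit v² = GM/r, so GM = v² · r.
GM = (17290)² · 4e+07 m³/s² ≈ 1.196e+16 m³/s² = 1.196 × 10^16 m³/s².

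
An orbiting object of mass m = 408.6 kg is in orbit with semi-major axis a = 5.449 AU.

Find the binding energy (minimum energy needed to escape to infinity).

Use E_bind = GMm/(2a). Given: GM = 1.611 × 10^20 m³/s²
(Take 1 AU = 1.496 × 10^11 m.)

Convert to SI: a = 5.449 AU = 8.1517e+11 m.
Total orbital energy is E = −GMm/(2a); binding energy is E_bind = −E = GMm/(2a).
E_bind = 1.611e+20 · 408.6 / (2 · 8.1517e+11) J ≈ 4.038e+10 J = 40.38 GJ.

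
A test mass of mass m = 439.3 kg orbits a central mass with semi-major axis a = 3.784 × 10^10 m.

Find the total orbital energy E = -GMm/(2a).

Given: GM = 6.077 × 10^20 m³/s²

E = −GMm / (2a).
E = −6.077e+20 · 439.3 / (2 · 3.784e+10) J ≈ -3.528e+12 J = -3.528 TJ.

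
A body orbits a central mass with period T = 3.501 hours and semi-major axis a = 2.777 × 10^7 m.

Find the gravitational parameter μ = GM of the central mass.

Convert to SI: T = 3.501 hours = 12603.6 s.
GM = 4π² · a³ / T².
GM = 4π² · (2.777e+07)³ / (12603.6)² m³/s² ≈ 5.322e+15 m³/s² = 5.322 × 10^15 m³/s².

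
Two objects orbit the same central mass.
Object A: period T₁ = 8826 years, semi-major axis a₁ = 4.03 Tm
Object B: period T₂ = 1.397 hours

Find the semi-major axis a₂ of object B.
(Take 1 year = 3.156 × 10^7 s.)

Convert to SI: T₁ = 8826 years = 2.78549e+11 s; a₁ = 4.03 Tm = 4.03e+12 m; T₂ = 1.397 hours = 5029.2 s.
Kepler's third law: (T₁/T₂)² = (a₁/a₂)³ ⇒ a₂ = a₁ · (T₂/T₁)^(2/3).
T₂/T₁ = 5029.2 / 2.78549e+11 = 1.8055e-08.
a₂ = 4.03e+12 · (1.8055e-08)^(2/3) m ≈ 2.774e+07 m = 27.74 Mm.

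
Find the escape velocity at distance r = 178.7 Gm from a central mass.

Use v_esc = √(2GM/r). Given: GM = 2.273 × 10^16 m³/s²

Convert to SI: r = 178.7 Gm = 1.787e+11 m.
Escape velocity comes from setting total energy to zero: ½v² − GM/r = 0 ⇒ v_esc = √(2GM / r).
v_esc = √(2 · 2.273e+16 / 1.787e+11) m/s ≈ 504.4 m/s = 504.4 m/s.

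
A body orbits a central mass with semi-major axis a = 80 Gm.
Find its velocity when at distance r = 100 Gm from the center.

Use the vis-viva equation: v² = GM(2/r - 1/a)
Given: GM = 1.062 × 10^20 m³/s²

Convert to SI: a = 80 Gm = 8e+10 m; r = 100 Gm = 1e+11 m.
Vis-viva: v = √(GM · (2/r − 1/a)).
2/r − 1/a = 2/1e+11 − 1/8e+10 = 7.5e-12 m⁻¹.
v = √(1.062e+20 · 7.5e-12) m/s ≈ 2.822e+04 m/s = 28.22 km/s.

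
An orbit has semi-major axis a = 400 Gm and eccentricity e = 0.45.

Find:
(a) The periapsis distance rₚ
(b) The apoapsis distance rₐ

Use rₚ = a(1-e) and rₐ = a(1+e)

Convert to SI: a = 400 Gm = 4e+11 m.
(a) rₚ = a(1 − e) = 4e+11 · (1 − 0.45) = 4e+11 · 0.55 ≈ 2.2e+11 m = 220 Gm.
(b) rₐ = a(1 + e) = 4e+11 · (1 + 0.45) = 4e+11 · 1.45 ≈ 5.8e+11 m = 580 Gm.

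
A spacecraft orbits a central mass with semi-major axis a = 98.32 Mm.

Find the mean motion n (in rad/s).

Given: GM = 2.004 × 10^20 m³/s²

Convert to SI: a = 98.32 Mm = 9.832e+07 m.
n = √(GM / a³).
n = √(2.004e+20 / (9.832e+07)³) rad/s ≈ 0.01452 rad/s.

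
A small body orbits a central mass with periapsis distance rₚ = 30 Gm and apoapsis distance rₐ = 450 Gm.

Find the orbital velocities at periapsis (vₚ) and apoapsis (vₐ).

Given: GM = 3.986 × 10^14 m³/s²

Convert to SI: rₚ = 30 Gm = 3e+10 m; rₐ = 450 Gm = 4.5e+11 m.
Use the vis-viva equation v² = GM(2/r − 1/a) with a = (rₚ + rₐ)/2 = (3e+10 + 4.5e+11)/2 = 2.4e+11 m.
vₚ = √(GM · (2/rₚ − 1/a)) = √(3.986e+14 · (2/3e+10 − 1/2.4e+11)) m/s ≈ 157.8 m/s = 157.8 m/s.
vₐ = √(GM · (2/rₐ − 1/a)) = √(3.986e+14 · (2/4.5e+11 − 1/2.4e+11)) m/s ≈ 10.52 m/s = 10.52 m/s.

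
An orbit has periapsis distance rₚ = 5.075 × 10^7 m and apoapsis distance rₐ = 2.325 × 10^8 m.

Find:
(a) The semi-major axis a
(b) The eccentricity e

(a) a = (rₚ + rₐ) / 2 = (5.075e+07 + 2.325e+08) / 2 ≈ 1.416e+08 m = 1.416 × 10^8 m.
(b) e = (rₐ − rₚ) / (rₐ + rₚ) = (2.325e+08 − 5.075e+07) / (2.325e+08 + 5.075e+07) ≈ 0.6417.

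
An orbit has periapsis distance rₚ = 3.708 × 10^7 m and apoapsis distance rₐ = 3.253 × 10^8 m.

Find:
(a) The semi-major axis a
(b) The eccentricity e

(a) a = (rₚ + rₐ) / 2 = (3.708e+07 + 3.253e+08) / 2 ≈ 1.812e+08 m = 1.812 × 10^8 m.
(b) e = (rₐ − rₚ) / (rₐ + rₚ) = (3.253e+08 − 3.708e+07) / (3.253e+08 + 3.708e+07) ≈ 0.7954.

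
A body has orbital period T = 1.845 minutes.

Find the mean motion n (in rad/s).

Convert to SI: T = 1.845 minutes = 110.7 s.
n = 2π / T.
n = 2π / 110.7 s ≈ 0.05676 rad/s.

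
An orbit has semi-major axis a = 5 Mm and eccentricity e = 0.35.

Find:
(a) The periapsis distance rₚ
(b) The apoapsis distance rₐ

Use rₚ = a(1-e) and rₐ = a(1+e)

Convert to SI: a = 5 Mm = 5e+06 m.
(a) rₚ = a(1 − e) = 5e+06 · (1 − 0.35) = 5e+06 · 0.65 ≈ 3.25e+06 m = 3.25 Mm.
(b) rₐ = a(1 + e) = 5e+06 · (1 + 0.35) = 5e+06 · 1.35 ≈ 6.75e+06 m = 6.75 Mm.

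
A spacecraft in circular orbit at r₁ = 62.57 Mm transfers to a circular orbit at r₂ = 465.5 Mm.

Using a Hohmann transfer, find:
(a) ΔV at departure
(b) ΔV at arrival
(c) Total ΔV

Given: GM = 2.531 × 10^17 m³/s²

Convert to SI: r₁ = 62.57 Mm = 6.257e+07 m; r₂ = 465.5 Mm = 4.655e+08 m.
Transfer semi-major axis: a_t = (r₁ + r₂)/2 = (6.257e+07 + 4.655e+08)/2 = 2.64035e+08 m.
Circular speeds: v₁ = √(GM/r₁) = 63600.9 m/s, v₂ = √(GM/r₂) = 23317.7 m/s.
Transfer speeds (vis-viva v² = GM(2/r − 1/a_t)): v₁ᵗ = 84448.5 m/s, v₂ᵗ = 11351.1 m/s.
(a) ΔV₁ = |v₁ᵗ − v₁| ≈ 2.085e+04 m/s = 20.85 km/s.
(b) ΔV₂ = |v₂ − v₂ᵗ| ≈ 1.197e+04 m/s = 11.97 km/s.
(c) ΔV_total = ΔV₁ + ΔV₂ ≈ 3.281e+04 m/s = 32.81 km/s.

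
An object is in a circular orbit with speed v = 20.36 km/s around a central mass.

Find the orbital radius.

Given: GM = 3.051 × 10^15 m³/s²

Convert to SI: v = 20.36 km/s = 20360 m/s.
For a circular orbit, v² = GM / r, so r = GM / v².
r = 3.051e+15 / (20360)² m ≈ 7.36e+06 m = 7.36 Mm.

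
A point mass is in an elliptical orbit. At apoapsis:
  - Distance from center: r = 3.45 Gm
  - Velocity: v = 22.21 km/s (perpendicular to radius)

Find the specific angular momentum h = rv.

Convert to SI: r = 3.45 Gm = 3.45e+09 m; v = 22.21 km/s = 22210 m/s.
With v perpendicular to r, h = r · v.
h = 3.45e+09 · 22210 m²/s ≈ 7.662e+13 m²/s.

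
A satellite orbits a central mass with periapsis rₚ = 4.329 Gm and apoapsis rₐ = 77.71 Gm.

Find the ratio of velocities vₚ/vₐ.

Convert to SI: rₚ = 4.329 Gm = 4.329e+09 m; rₐ = 77.71 Gm = 7.771e+10 m.
Conservation of angular momentum gives rₚvₚ = rₐvₐ, so vₚ/vₐ = rₐ/rₚ.
vₚ/vₐ = 7.771e+10 / 4.329e+09 ≈ 17.95.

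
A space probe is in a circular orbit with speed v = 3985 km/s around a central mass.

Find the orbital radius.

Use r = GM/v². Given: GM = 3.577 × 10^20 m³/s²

Convert to SI: v = 3985 km/s = 3.985e+06 m/s.
For a circular orbit, v² = GM / r, so r = GM / v².
r = 3.577e+20 / (3.985e+06)² m ≈ 2.252e+07 m = 2.252 × 10^7 m.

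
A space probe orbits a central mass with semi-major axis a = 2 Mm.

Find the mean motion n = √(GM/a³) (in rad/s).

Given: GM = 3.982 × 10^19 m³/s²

Convert to SI: a = 2 Mm = 2e+06 m.
n = √(GM / a³).
n = √(3.982e+19 / (2e+06)³) rad/s ≈ 2.231 rad/s.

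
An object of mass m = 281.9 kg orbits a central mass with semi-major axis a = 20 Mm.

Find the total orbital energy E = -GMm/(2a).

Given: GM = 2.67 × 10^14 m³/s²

Convert to SI: a = 20 Mm = 2e+07 m.
E = −GMm / (2a).
E = −2.67e+14 · 281.9 / (2 · 2e+07) J ≈ -1.882e+09 J = -1.882 GJ.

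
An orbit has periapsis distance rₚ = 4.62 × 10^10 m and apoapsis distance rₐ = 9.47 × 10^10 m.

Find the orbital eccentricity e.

e = (rₐ − rₚ) / (rₐ + rₚ).
e = (9.47e+10 − 4.62e+10) / (9.47e+10 + 4.62e+10) = 4.85e+10 / 1.409e+11 ≈ 0.3442.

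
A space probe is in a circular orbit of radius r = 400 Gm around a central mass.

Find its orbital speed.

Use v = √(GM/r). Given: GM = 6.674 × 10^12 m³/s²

Convert to SI: r = 400 Gm = 4e+11 m.
For a circular orbit, gravity supplies the centripetal force, so v = √(GM / r).
v = √(6.674e+12 / 4e+11) m/s ≈ 4.085 m/s = 4.085 m/s.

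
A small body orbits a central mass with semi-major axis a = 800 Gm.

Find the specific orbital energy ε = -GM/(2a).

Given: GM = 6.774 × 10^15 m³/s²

Convert to SI: a = 800 Gm = 8e+11 m.
ε = −GM / (2a).
ε = −6.774e+15 / (2 · 8e+11) J/kg ≈ -4234 J/kg = -4.234 kJ/kg.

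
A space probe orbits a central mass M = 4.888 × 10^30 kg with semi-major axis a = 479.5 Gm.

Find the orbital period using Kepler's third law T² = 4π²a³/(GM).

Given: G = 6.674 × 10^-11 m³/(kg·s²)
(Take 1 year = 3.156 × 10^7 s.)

Convert to SI: a = 479.5 Gm = 4.795e+11 m.
GM = G · M = 6.674e-11 · 4.888e+30 = 3.26225e+20 m³/s².
Kepler's third law: T = 2π √(a³ / GM).
Substituting a = 4.795e+11 m and GM = 3.26225e+20 m³/s²:
T = 2π √((4.795e+11)³ / 3.26225e+20) s
T ≈ 1.155e+08 s = 3.66 years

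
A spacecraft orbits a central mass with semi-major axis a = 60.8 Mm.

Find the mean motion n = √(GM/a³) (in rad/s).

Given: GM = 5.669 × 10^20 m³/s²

Convert to SI: a = 60.8 Mm = 6.08e+07 m.
n = √(GM / a³).
n = √(5.669e+20 / (6.08e+07)³) rad/s ≈ 0.05022 rad/s.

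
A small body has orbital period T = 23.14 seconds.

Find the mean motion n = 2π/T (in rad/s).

n = 2π / T.
n = 2π / 23.14 s ≈ 0.2715 rad/s.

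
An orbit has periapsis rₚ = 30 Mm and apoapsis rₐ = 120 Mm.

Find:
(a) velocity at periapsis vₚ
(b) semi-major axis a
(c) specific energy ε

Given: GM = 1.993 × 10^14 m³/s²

Convert to SI: rₚ = 30 Mm = 3e+07 m; rₐ = 120 Mm = 1.2e+08 m.
(a) With a = (rₚ + rₐ)/2 = 7.5e+07 m, vₚ = √(GM (2/rₚ − 1/a)) = √(1.993e+14 · (2/3e+07 − 1/7.5e+07)) m/s ≈ 3260 m/s
(b) a = (rₚ + rₐ)/2 = (3e+07 + 1.2e+08)/2 ≈ 7.5e+07 m
(c) With a = (rₚ + rₐ)/2 = 7.5e+07 m, ε = −GM/(2a) = −1.993e+14/(2 · 7.5e+07) J/kg ≈ -1.329e+06 J/kg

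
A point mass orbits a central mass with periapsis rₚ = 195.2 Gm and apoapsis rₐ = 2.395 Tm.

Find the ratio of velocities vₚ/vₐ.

Convert to SI: rₚ = 195.2 Gm = 1.952e+11 m; rₐ = 2.395 Tm = 2.395e+12 m.
Conservation of angular momentum gives rₚvₚ = rₐvₐ, so vₚ/vₐ = rₐ/rₚ.
vₚ/vₐ = 2.395e+12 / 1.952e+11 ≈ 12.27.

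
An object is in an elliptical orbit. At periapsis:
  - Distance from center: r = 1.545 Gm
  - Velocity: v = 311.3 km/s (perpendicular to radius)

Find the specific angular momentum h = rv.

Convert to SI: r = 1.545 Gm = 1.545e+09 m; v = 311.3 km/s = 311300 m/s.
With v perpendicular to r, h = r · v.
h = 1.545e+09 · 311300 m²/s ≈ 4.81e+14 m²/s.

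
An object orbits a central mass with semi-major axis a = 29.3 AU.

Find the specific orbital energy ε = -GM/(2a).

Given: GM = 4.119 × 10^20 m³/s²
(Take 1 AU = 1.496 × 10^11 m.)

Convert to SI: a = 29.3 AU = 4.38328e+12 m.
ε = −GM / (2a).
ε = −4.119e+20 / (2 · 4.38328e+12) J/kg ≈ -4.699e+07 J/kg = -46.99 MJ/kg.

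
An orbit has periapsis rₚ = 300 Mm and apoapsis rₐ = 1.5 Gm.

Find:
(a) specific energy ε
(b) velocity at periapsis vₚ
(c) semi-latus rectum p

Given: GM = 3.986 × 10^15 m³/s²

Convert to SI: rₚ = 300 Mm = 3e+08 m; rₐ = 1.5 Gm = 1.5e+09 m.
(a) With a = (rₚ + rₐ)/2 = 9e+08 m, ε = −GM/(2a) = −3.986e+15/(2 · 9e+08) J/kg ≈ -2.214e+06 J/kg
(b) With a = (rₚ + rₐ)/2 = 9e+08 m, vₚ = √(GM (2/rₚ − 1/a)) = √(3.986e+15 · (2/3e+08 − 1/9e+08)) m/s ≈ 4706 m/s
(c) From a = (rₚ + rₐ)/2 = 9e+08 m and e = (rₐ − rₚ)/(rₐ + rₚ) = 0.666667, p = a(1 − e²) = 9e+08 · (1 − (0.666667)²) ≈ 5e+08 m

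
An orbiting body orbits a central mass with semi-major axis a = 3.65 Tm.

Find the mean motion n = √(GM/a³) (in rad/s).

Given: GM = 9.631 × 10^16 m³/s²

Convert to SI: a = 3.65 Tm = 3.65e+12 m.
n = √(GM / a³).
n = √(9.631e+16 / (3.65e+12)³) rad/s ≈ 4.45e-11 rad/s.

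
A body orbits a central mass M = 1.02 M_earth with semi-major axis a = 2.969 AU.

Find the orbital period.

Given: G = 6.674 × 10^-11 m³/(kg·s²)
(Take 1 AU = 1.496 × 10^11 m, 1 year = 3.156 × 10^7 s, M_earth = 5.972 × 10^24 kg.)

Convert to SI: a = 2.969 AU = 4.44162e+11 m; M = 1.02 M_earth = 6.09144e+24 kg.
GM = G · M = 6.674e-11 · 6.09144e+24 = 4.06543e+14 m³/s².
Kepler's third law: T = 2π √(a³ / GM).
Substituting a = 4.44162e+11 m and GM = 4.06543e+14 m³/s²:
T = 2π √((4.44162e+11)³ / 4.06543e+14) s
T ≈ 9.224e+10 s = 2923 years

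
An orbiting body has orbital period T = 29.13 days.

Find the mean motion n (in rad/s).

Convert to SI: T = 29.13 days = 2.51683e+06 s.
n = 2π / T.
n = 2π / 2.51683e+06 s ≈ 2.496e-06 rad/s.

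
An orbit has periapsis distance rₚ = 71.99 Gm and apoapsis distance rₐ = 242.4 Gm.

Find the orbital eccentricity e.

Convert to SI: rₚ = 71.99 Gm = 7.199e+10 m; rₐ = 242.4 Gm = 2.424e+11 m.
e = (rₐ − rₚ) / (rₐ + rₚ).
e = (2.424e+11 − 7.199e+10) / (2.424e+11 + 7.199e+10) = 1.7041e+11 / 3.1439e+11 ≈ 0.542.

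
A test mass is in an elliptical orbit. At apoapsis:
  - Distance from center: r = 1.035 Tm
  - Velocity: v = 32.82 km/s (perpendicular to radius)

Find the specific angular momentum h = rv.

Convert to SI: r = 1.035 Tm = 1.035e+12 m; v = 32.82 km/s = 32820 m/s.
With v perpendicular to r, h = r · v.
h = 1.035e+12 · 32820 m²/s ≈ 3.397e+16 m²/s.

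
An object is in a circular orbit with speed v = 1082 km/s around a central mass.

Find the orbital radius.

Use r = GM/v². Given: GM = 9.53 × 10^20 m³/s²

Convert to SI: v = 1082 km/s = 1.082e+06 m/s.
For a circular orbit, v² = GM / r, so r = GM / v².
r = 9.53e+20 / (1.082e+06)² m ≈ 8.14e+08 m = 814 Mm.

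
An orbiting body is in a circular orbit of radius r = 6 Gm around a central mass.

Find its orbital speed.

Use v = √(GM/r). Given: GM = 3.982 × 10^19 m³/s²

Convert to SI: r = 6 Gm = 6e+09 m.
For a circular orbit, gravity supplies the centripetal force, so v = √(GM / r).
v = √(3.982e+19 / 6e+09) m/s ≈ 8.147e+04 m/s = 81.47 km/s.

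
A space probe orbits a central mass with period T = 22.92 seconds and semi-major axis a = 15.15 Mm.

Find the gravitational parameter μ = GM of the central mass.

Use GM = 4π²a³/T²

Convert to SI: a = 15.15 Mm = 1.515e+07 m.
GM = 4π² · a³ / T².
GM = 4π² · (1.515e+07)³ / (22.92)² m³/s² ≈ 2.613e+20 m³/s² = 2.613 × 10^20 m³/s².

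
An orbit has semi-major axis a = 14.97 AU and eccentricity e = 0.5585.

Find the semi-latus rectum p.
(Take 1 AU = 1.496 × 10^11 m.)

Convert to SI: a = 14.97 AU = 2.23951e+12 m.
p = a (1 − e²).
p = 2.23951e+12 · (1 − (0.5585)²) = 2.23951e+12 · 0.688078 ≈ 1.541e+12 m = 10.3 AU.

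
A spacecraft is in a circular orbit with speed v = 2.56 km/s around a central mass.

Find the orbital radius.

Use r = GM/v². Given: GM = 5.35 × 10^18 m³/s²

Convert to SI: v = 2.56 km/s = 2560 m/s.
For a circular orbit, v² = GM / r, so r = GM / v².
r = 5.35e+18 / (2560)² m ≈ 8.163e+11 m = 8.163 × 10^11 m.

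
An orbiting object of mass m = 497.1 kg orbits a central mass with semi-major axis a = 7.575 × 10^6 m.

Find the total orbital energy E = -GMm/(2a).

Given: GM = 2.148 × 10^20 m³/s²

E = −GMm / (2a).
E = −2.148e+20 · 497.1 / (2 · 7.575e+06) J ≈ -7.048e+15 J = -7.048 PJ.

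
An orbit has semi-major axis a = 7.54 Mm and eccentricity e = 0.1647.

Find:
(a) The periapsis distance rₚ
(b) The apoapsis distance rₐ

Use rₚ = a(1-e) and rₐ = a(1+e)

Convert to SI: a = 7.54 Mm = 7.54e+06 m.
(a) rₚ = a(1 − e) = 7.54e+06 · (1 − 0.1647) = 7.54e+06 · 0.8353 ≈ 6.298e+06 m = 6.298 Mm.
(b) rₐ = a(1 + e) = 7.54e+06 · (1 + 0.1647) = 7.54e+06 · 1.1647 ≈ 8.782e+06 m = 8.782 Mm.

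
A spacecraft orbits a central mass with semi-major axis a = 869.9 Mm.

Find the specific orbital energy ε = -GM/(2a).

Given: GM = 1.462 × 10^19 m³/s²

Convert to SI: a = 869.9 Mm = 8.699e+08 m.
ε = −GM / (2a).
ε = −1.462e+19 / (2 · 8.699e+08) J/kg ≈ -8.403e+09 J/kg = -8.403 GJ/kg.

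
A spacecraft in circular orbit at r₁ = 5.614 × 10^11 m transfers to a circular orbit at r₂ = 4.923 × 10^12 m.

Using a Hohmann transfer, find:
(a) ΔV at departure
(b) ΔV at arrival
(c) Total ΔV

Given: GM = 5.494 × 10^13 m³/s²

Transfer semi-major axis: a_t = (r₁ + r₂)/2 = (5.614e+11 + 4.923e+12)/2 = 2.7422e+12 m.
Circular speeds: v₁ = √(GM/r₁) = 9.89255 m/s, v₂ = √(GM/r₂) = 3.34064 m/s.
Transfer speeds (vis-viva v² = GM(2/r − 1/a_t)): v₁ᵗ = 13.2548 m/s, v₂ᵗ = 1.51153 m/s.
(a) ΔV₁ = |v₁ᵗ − v₁| ≈ 3.362 m/s = 3.362 m/s.
(b) ΔV₂ = |v₂ − v₂ᵗ| ≈ 1.829 m/s = 1.829 m/s.
(c) ΔV_total = ΔV₁ + ΔV₂ ≈ 5.191 m/s = 5.191 m/s.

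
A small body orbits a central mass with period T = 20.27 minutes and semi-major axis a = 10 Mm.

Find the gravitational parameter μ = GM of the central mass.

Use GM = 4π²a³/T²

Convert to SI: T = 20.27 minutes = 1216.2 s; a = 10 Mm = 1e+07 m.
GM = 4π² · a³ / T².
GM = 4π² · (1e+07)³ / (1216.2)² m³/s² ≈ 2.669e+16 m³/s² = 2.669 × 10^16 m³/s².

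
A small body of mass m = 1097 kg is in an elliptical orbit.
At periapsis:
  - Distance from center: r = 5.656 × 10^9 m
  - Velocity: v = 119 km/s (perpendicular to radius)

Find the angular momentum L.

Convert to SI: v = 119 km/s = 119000 m/s.
Since v is perpendicular to r, L = m · v · r.
L = 1097 · 119000 · 5.656e+09 kg·m²/s ≈ 7.384e+17 kg·m²/s.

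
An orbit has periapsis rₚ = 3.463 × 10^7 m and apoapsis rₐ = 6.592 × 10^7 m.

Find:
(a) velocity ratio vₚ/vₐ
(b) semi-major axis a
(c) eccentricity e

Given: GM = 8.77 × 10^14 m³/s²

(a) Conservation of angular momentum (rₚvₚ = rₐvₐ) gives vₚ/vₐ = rₐ/rₚ = 6.592e+07/3.463e+07 ≈ 1.904
(b) a = (rₚ + rₐ)/2 = (3.463e+07 + 6.592e+07)/2 ≈ 5.028e+07 m
(c) e = (rₐ − rₚ)/(rₐ + rₚ) = (6.592e+07 − 3.463e+07)/(6.592e+07 + 3.463e+07) ≈ 0.3112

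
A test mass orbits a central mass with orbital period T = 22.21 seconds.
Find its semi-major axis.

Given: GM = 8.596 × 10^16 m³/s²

Invert Kepler's third law: a = (GM · T² / (4π²))^(1/3).
Substituting T = 22.21 s and GM = 8.596e+16 m³/s²:
a = (8.596e+16 · (22.21)² / (4π²))^(1/3) m
a ≈ 1.024e+06 m = 1.024 Mm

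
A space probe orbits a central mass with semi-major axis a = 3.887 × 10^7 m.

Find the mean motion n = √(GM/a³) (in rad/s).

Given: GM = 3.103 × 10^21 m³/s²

n = √(GM / a³).
n = √(3.103e+21 / (3.887e+07)³) rad/s ≈ 0.2299 rad/s.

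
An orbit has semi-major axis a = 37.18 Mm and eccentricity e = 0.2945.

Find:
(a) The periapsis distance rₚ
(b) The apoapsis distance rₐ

Convert to SI: a = 37.18 Mm = 3.718e+07 m.
(a) rₚ = a(1 − e) = 3.718e+07 · (1 − 0.2945) = 3.718e+07 · 0.7055 ≈ 2.623e+07 m = 26.23 Mm.
(b) rₐ = a(1 + e) = 3.718e+07 · (1 + 0.2945) = 3.718e+07 · 1.2945 ≈ 4.813e+07 m = 48.13 Mm.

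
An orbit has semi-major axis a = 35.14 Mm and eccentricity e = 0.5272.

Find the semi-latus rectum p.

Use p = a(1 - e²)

Convert to SI: a = 35.14 Mm = 3.514e+07 m.
p = a (1 − e²).
p = 3.514e+07 · (1 − (0.5272)²) = 3.514e+07 · 0.72206 ≈ 2.537e+07 m = 25.37 Mm.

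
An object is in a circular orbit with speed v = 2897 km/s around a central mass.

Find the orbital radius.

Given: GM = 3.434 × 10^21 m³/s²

Convert to SI: v = 2897 km/s = 2.897e+06 m/s.
For a circular orbit, v² = GM / r, so r = GM / v².
r = 3.434e+21 / (2.897e+06)² m ≈ 4.092e+08 m = 409.2 Mm.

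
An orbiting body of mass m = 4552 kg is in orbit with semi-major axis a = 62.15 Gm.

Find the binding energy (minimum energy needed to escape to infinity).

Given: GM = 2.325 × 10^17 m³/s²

Convert to SI: a = 62.15 Gm = 6.215e+10 m.
Total orbital energy is E = −GMm/(2a); binding energy is E_bind = −E = GMm/(2a).
E_bind = 2.325e+17 · 4552 / (2 · 6.215e+10) J ≈ 8.514e+09 J = 8.514 GJ.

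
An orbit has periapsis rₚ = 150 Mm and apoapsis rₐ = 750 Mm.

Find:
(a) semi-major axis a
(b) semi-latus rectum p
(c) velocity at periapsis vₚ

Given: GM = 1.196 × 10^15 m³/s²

Convert to SI: rₚ = 150 Mm = 1.5e+08 m; rₐ = 750 Mm = 7.5e+08 m.
(a) a = (rₚ + rₐ)/2 = (1.5e+08 + 7.5e+08)/2 ≈ 4.5e+08 m
(b) From a = (rₚ + rₐ)/2 = 4.5e+08 m and e = (rₐ − rₚ)/(rₐ + rₚ) = 0.666667, p = a(1 − e²) = 4.5e+08 · (1 − (0.666667)²) ≈ 2.5e+08 m
(c) With a = (rₚ + rₐ)/2 = 4.5e+08 m, vₚ = √(GM (2/rₚ − 1/a)) = √(1.196e+15 · (2/1.5e+08 − 1/4.5e+08)) m/s ≈ 3645 m/s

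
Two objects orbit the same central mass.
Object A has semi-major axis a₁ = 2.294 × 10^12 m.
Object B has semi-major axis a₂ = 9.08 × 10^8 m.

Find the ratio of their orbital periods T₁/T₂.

From Kepler's third law, (T₁/T₂)² = (a₁/a₂)³, so T₁/T₂ = (a₁/a₂)^(3/2).
a₁/a₂ = 2.294e+12 / 9.08e+08 = 2526.43.
T₁/T₂ = (2526.43)^(3/2) ≈ 1.27e+05.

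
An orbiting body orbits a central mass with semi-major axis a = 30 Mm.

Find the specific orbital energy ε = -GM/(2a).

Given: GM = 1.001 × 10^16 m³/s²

Convert to SI: a = 30 Mm = 3e+07 m.
ε = −GM / (2a).
ε = −1.001e+16 / (2 · 3e+07) J/kg ≈ -1.668e+08 J/kg = -166.8 MJ/kg.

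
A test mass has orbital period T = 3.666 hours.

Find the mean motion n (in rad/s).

Convert to SI: T = 3.666 hours = 13197.6 s.
n = 2π / T.
n = 2π / 13197.6 s ≈ 0.0004761 rad/s.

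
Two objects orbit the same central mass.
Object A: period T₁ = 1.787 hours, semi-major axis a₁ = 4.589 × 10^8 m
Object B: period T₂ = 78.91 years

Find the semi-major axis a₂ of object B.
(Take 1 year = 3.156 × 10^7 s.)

Convert to SI: T₁ = 1.787 hours = 6433.2 s; T₂ = 78.91 years = 2.4904e+09 s.
Kepler's third law: (T₁/T₂)² = (a₁/a₂)³ ⇒ a₂ = a₁ · (T₂/T₁)^(2/3).
T₂/T₁ = 2.4904e+09 / 6433.2 = 387117.
a₂ = 4.589e+08 · (387117)^(2/3) m ≈ 2.438e+12 m = 2.438 × 10^12 m.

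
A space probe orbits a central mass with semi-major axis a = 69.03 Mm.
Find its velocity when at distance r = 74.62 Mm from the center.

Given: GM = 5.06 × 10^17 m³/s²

Convert to SI: a = 69.03 Mm = 6.903e+07 m; r = 74.62 Mm = 7.462e+07 m.
Vis-viva: v = √(GM · (2/r − 1/a)).
2/r − 1/a = 2/7.462e+07 − 1/6.903e+07 = 1.2316e-08 m⁻¹.
v = √(5.06e+17 · 1.2316e-08) m/s ≈ 7.894e+04 m/s = 78.94 km/s.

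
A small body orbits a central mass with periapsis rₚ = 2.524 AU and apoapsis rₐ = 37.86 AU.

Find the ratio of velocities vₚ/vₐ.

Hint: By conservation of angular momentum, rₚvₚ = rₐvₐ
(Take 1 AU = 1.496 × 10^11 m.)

Convert to SI: rₚ = 2.524 AU = 3.7759e+11 m; rₐ = 37.86 AU = 5.66386e+12 m.
Conservation of angular momentum gives rₚvₚ = rₐvₐ, so vₚ/vₐ = rₐ/rₚ.
vₚ/vₐ = 5.66386e+12 / 3.7759e+11 ≈ 15.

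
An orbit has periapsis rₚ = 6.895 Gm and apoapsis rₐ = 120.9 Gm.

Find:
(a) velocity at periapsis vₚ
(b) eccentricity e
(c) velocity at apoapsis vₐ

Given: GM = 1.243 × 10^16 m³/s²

Convert to SI: rₚ = 6.895 Gm = 6.895e+09 m; rₐ = 120.9 Gm = 1.209e+11 m.
(a) With a = (rₚ + rₐ)/2 = 6.38975e+10 m, vₚ = √(GM (2/rₚ − 1/a)) = √(1.243e+16 · (2/6.895e+09 − 1/6.38975e+10)) m/s ≈ 1847 m/s
(b) e = (rₐ − rₚ)/(rₐ + rₚ) = (1.209e+11 − 6.895e+09)/(1.209e+11 + 6.895e+09) ≈ 0.8921
(c) With a = (rₚ + rₐ)/2 = 6.38975e+10 m, vₐ = √(GM (2/rₐ − 1/a)) = √(1.243e+16 · (2/1.209e+11 − 1/6.38975e+10)) m/s ≈ 105.3 m/s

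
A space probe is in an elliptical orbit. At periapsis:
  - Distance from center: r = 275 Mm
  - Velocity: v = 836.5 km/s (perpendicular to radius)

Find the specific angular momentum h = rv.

Convert to SI: r = 275 Mm = 2.75e+08 m; v = 836.5 km/s = 836500 m/s.
With v perpendicular to r, h = r · v.
h = 2.75e+08 · 836500 m²/s ≈ 2.3e+14 m²/s.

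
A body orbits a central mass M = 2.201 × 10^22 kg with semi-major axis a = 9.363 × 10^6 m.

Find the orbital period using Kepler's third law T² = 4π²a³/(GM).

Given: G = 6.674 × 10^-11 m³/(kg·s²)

GM = G · M = 6.674e-11 · 2.201e+22 = 1.46895e+12 m³/s².
Kepler's third law: T = 2π √(a³ / GM).
Substituting a = 9.363e+06 m and GM = 1.46895e+12 m³/s²:
T = 2π √((9.363e+06)³ / 1.46895e+12) s
T ≈ 1.485e+05 s = 1.719 days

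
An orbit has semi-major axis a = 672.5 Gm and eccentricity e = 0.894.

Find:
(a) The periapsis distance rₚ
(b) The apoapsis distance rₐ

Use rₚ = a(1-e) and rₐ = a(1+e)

Convert to SI: a = 672.5 Gm = 6.725e+11 m.
(a) rₚ = a(1 − e) = 6.725e+11 · (1 − 0.894) = 6.725e+11 · 0.106 ≈ 7.128e+10 m = 71.28 Gm.
(b) rₐ = a(1 + e) = 6.725e+11 · (1 + 0.894) = 6.725e+11 · 1.894 ≈ 1.274e+12 m = 1.274 Tm.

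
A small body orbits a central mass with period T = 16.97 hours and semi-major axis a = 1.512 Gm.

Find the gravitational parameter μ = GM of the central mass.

Convert to SI: T = 16.97 hours = 61092 s; a = 1.512 Gm = 1.512e+09 m.
GM = 4π² · a³ / T².
GM = 4π² · (1.512e+09)³ / (61092)² m³/s² ≈ 3.656e+19 m³/s² = 3.656 × 10^19 m³/s².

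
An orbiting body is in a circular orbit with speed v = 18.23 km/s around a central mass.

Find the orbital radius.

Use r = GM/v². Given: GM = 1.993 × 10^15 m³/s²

Convert to SI: v = 18.23 km/s = 18230 m/s.
For a circular orbit, v² = GM / r, so r = GM / v².
r = 1.993e+15 / (18230)² m ≈ 5.997e+06 m = 5.997 Mm.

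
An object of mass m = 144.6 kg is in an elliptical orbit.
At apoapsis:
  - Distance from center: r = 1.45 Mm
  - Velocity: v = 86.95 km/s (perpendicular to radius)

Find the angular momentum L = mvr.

Convert to SI: r = 1.45 Mm = 1.45e+06 m; v = 86.95 km/s = 86950 m/s.
Since v is perpendicular to r, L = m · v · r.
L = 144.6 · 86950 · 1.45e+06 kg·m²/s ≈ 1.823e+13 kg·m²/s.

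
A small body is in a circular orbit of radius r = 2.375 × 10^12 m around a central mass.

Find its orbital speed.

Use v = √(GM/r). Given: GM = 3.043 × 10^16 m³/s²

For a circular orbit, gravity supplies the centripetal force, so v = √(GM / r).
v = √(3.043e+16 / 2.375e+12) m/s ≈ 113.2 m/s = 113.2 m/s.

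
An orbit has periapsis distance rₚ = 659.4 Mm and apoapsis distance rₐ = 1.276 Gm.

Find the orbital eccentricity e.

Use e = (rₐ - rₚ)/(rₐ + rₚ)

Convert to SI: rₚ = 659.4 Mm = 6.594e+08 m; rₐ = 1.276 Gm = 1.276e+09 m.
e = (rₐ − rₚ) / (rₐ + rₚ).
e = (1.276e+09 − 6.594e+08) / (1.276e+09 + 6.594e+08) = 6.166e+08 / 1.9354e+09 ≈ 0.3186.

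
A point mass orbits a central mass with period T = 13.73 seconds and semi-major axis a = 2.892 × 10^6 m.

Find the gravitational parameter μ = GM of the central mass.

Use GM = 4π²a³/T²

GM = 4π² · a³ / T².
GM = 4π² · (2.892e+06)³ / (13.73)² m³/s² ≈ 5.065e+18 m³/s² = 5.065 × 10^18 m³/s².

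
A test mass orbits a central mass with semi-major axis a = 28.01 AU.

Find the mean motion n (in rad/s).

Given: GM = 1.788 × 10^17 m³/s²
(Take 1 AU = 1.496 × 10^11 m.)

Convert to SI: a = 28.01 AU = 4.1903e+12 m.
n = √(GM / a³).
n = √(1.788e+17 / (4.1903e+12)³) rad/s ≈ 4.93e-11 rad/s.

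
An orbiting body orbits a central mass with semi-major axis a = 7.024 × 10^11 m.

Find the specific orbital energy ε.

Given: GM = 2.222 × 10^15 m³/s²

ε = −GM / (2a).
ε = −2.222e+15 / (2 · 7.024e+11) J/kg ≈ -1582 J/kg = -1.582 kJ/kg.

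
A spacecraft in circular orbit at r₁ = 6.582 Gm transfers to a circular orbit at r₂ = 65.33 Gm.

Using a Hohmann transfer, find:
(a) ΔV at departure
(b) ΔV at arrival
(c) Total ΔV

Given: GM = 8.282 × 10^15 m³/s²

Convert to SI: r₁ = 6.582 Gm = 6.582e+09 m; r₂ = 65.33 Gm = 6.533e+10 m.
Transfer semi-major axis: a_t = (r₁ + r₂)/2 = (6.582e+09 + 6.533e+10)/2 = 3.5956e+10 m.
Circular speeds: v₁ = √(GM/r₁) = 1121.73 m/s, v₂ = √(GM/r₂) = 356.05 m/s.
Transfer speeds (vis-viva v² = GM(2/r − 1/a_t)): v₁ᵗ = 1512.03 m/s, v₂ᵗ = 152.337 m/s.
(a) ΔV₁ = |v₁ᵗ − v₁| ≈ 390.3 m/s = 390.3 m/s.
(b) ΔV₂ = |v₂ − v₂ᵗ| ≈ 203.7 m/s = 203.7 m/s.
(c) ΔV_total = ΔV₁ + ΔV₂ ≈ 594 m/s = 594 m/s.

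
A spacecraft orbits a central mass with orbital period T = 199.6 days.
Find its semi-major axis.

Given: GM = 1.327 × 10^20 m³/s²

Convert to SI: T = 199.6 days = 1.72454e+07 s.
Invert Kepler's third law: a = (GM · T² / (4π²))^(1/3).
Substituting T = 1.72454e+07 s and GM = 1.327e+20 m³/s²:
a = (1.327e+20 · (1.72454e+07)² / (4π²))^(1/3) m
a ≈ 9.999e+10 m = 99.99 Gm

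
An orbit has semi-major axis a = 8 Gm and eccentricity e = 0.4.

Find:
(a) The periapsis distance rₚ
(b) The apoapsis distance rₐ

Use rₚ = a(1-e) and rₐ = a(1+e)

Convert to SI: a = 8 Gm = 8e+09 m.
(a) rₚ = a(1 − e) = 8e+09 · (1 − 0.4) = 8e+09 · 0.6 ≈ 4.8e+09 m = 4.8 Gm.
(b) rₐ = a(1 + e) = 8e+09 · (1 + 0.4) = 8e+09 · 1.4 ≈ 1.12e+10 m = 11.2 Gm.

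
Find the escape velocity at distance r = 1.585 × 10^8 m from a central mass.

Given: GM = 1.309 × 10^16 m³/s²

Escape velocity comes from setting total energy to zero: ½v² − GM/r = 0 ⇒ v_esc = √(2GM / r).
v_esc = √(2 · 1.309e+16 / 1.585e+08) m/s ≈ 1.285e+04 m/s = 12.85 km/s.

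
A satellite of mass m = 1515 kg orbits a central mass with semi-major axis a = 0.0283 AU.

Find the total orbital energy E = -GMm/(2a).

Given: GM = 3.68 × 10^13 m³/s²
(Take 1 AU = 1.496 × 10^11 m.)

Convert to SI: a = 0.0283 AU = 4.23368e+09 m.
E = −GMm / (2a).
E = −3.68e+13 · 1515 / (2 · 4.23368e+09) J ≈ -6.584e+06 J = -6.584 MJ.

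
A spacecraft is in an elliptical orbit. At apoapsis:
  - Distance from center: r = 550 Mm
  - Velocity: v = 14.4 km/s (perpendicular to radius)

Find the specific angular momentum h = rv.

Convert to SI: r = 550 Mm = 5.5e+08 m; v = 14.4 km/s = 14400 m/s.
With v perpendicular to r, h = r · v.
h = 5.5e+08 · 14400 m²/s ≈ 7.92e+12 m²/s.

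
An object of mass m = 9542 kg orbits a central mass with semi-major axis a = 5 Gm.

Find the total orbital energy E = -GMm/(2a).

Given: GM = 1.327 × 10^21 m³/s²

Convert to SI: a = 5 Gm = 5e+09 m.
E = −GMm / (2a).
E = −1.327e+21 · 9542 / (2 · 5e+09) J ≈ -1.266e+15 J = -1.266 PJ.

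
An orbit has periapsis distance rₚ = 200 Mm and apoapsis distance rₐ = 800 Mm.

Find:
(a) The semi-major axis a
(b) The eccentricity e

Convert to SI: rₚ = 200 Mm = 2e+08 m; rₐ = 800 Mm = 8e+08 m.
(a) a = (rₚ + rₐ) / 2 = (2e+08 + 8e+08) / 2 ≈ 5e+08 m = 500 Mm.
(b) e = (rₐ − rₚ) / (rₐ + rₚ) = (8e+08 − 2e+08) / (8e+08 + 2e+08) ≈ 0.6.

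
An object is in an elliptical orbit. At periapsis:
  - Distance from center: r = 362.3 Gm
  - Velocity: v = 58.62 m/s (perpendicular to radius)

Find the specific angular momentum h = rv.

Convert to SI: r = 362.3 Gm = 3.623e+11 m.
With v perpendicular to r, h = r · v.
h = 3.623e+11 · 58.62 m²/s ≈ 2.124e+13 m²/s.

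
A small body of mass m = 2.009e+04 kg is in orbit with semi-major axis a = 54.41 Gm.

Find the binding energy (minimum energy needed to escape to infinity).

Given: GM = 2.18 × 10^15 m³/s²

Convert to SI: a = 54.41 Gm = 5.441e+10 m.
Total orbital energy is E = −GMm/(2a); binding energy is E_bind = −E = GMm/(2a).
E_bind = 2.18e+15 · 2.009e+04 / (2 · 5.441e+10) J ≈ 4.025e+08 J = 402.5 MJ.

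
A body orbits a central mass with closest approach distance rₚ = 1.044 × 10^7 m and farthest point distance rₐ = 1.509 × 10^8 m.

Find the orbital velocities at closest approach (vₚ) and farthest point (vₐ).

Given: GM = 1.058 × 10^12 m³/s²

Use the vis-viva equation v² = GM(2/r − 1/a) with a = (rₚ + rₐ)/2 = (1.044e+07 + 1.509e+08)/2 = 8.067e+07 m.
vₚ = √(GM · (2/rₚ − 1/a)) = √(1.058e+12 · (2/1.044e+07 − 1/8.067e+07)) m/s ≈ 435.4 m/s = 435.4 m/s.
vₐ = √(GM · (2/rₐ − 1/a)) = √(1.058e+12 · (2/1.509e+08 − 1/8.067e+07)) m/s ≈ 30.12 m/s = 30.12 m/s.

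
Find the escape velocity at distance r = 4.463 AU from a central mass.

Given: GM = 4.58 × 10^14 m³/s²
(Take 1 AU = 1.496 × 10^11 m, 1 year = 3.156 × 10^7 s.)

Convert to SI: r = 4.463 AU = 6.67665e+11 m.
Escape velocity comes from setting total energy to zero: ½v² − GM/r = 0 ⇒ v_esc = √(2GM / r).
v_esc = √(2 · 4.58e+14 / 6.67665e+11) m/s ≈ 37.04 m/s = 0.007814 AU/year.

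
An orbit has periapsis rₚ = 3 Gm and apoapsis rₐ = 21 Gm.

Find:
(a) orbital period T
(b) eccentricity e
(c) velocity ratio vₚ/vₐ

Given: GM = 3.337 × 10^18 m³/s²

Convert to SI: rₚ = 3 Gm = 3e+09 m; rₐ = 21 Gm = 2.1e+10 m.
(a) With a = (rₚ + rₐ)/2 = 1.2e+10 m, T = 2π √(a³/GM) = 2π √((1.2e+10)³/3.337e+18) s ≈ 4.521e+06 s
(b) e = (rₐ − rₚ)/(rₐ + rₚ) = (2.1e+10 − 3e+09)/(2.1e+10 + 3e+09) ≈ 0.75
(c) Conservation of angular momentum (rₚvₚ = rₐvₐ) gives vₚ/vₐ = rₐ/rₚ = 2.1e+10/3e+09 ≈ 7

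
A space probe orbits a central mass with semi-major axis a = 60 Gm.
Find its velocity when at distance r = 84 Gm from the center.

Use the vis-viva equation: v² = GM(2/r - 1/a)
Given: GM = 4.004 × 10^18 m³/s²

Convert to SI: a = 60 Gm = 6e+10 m; r = 84 Gm = 8.4e+10 m.
Vis-viva: v = √(GM · (2/r − 1/a)).
2/r − 1/a = 2/8.4e+10 − 1/6e+10 = 7.14286e-12 m⁻¹.
v = √(4.004e+18 · 7.14286e-12) m/s ≈ 5348 m/s = 5.348 km/s.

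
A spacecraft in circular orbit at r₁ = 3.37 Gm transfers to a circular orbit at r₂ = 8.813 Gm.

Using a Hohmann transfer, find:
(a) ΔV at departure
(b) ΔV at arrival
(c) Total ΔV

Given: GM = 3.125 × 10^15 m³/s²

Convert to SI: r₁ = 3.37 Gm = 3.37e+09 m; r₂ = 8.813 Gm = 8.813e+09 m.
Transfer semi-major axis: a_t = (r₁ + r₂)/2 = (3.37e+09 + 8.813e+09)/2 = 6.0915e+09 m.
Circular speeds: v₁ = √(GM/r₁) = 962.964 m/s, v₂ = √(GM/r₂) = 595.474 m/s.
Transfer speeds (vis-viva v² = GM(2/r − 1/a_t)): v₁ᵗ = 1158.27 m/s, v₂ᵗ = 442.91 m/s.
(a) ΔV₁ = |v₁ᵗ − v₁| ≈ 195.3 m/s = 195.3 m/s.
(b) ΔV₂ = |v₂ − v₂ᵗ| ≈ 152.6 m/s = 152.6 m/s.
(c) ΔV_total = ΔV₁ + ΔV₂ ≈ 347.9 m/s = 347.9 m/s.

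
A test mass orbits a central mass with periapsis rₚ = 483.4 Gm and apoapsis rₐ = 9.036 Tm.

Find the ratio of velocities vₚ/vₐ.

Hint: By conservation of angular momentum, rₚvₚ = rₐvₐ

Convert to SI: rₚ = 483.4 Gm = 4.834e+11 m; rₐ = 9.036 Tm = 9.036e+12 m.
Conservation of angular momentum gives rₚvₚ = rₐvₐ, so vₚ/vₐ = rₐ/rₚ.
vₚ/vₐ = 9.036e+12 / 4.834e+11 ≈ 18.69.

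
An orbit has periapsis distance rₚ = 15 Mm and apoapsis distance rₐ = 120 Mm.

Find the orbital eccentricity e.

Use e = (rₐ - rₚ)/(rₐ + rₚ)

Convert to SI: rₚ = 15 Mm = 1.5e+07 m; rₐ = 120 Mm = 1.2e+08 m.
e = (rₐ − rₚ) / (rₐ + rₚ).
e = (1.2e+08 − 1.5e+07) / (1.2e+08 + 1.5e+07) = 1.05e+08 / 1.35e+08 ≈ 0.7778.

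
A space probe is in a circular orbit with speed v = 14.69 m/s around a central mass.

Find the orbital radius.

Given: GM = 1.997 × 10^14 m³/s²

For a circular orbit, v² = GM / r, so r = GM / v².
r = 1.997e+14 / (14.69)² m ≈ 9.254e+11 m = 925.4 Gm.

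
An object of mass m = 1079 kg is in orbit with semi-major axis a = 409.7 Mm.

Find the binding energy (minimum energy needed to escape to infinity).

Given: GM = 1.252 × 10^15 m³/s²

Convert to SI: a = 409.7 Mm = 4.097e+08 m.
Total orbital energy is E = −GMm/(2a); binding energy is E_bind = −E = GMm/(2a).
E_bind = 1.252e+15 · 1079 / (2 · 4.097e+08) J ≈ 1.649e+09 J = 1.649 GJ.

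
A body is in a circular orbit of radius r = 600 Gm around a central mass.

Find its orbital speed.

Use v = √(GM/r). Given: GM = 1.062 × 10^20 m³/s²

Convert to SI: r = 600 Gm = 6e+11 m.
For a circular orbit, gravity supplies the centripetal force, so v = √(GM / r).
v = √(1.062e+20 / 6e+11) m/s ≈ 1.33e+04 m/s = 13.3 km/s.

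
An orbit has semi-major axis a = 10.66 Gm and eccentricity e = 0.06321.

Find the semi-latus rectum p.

Convert to SI: a = 10.66 Gm = 1.066e+10 m.
p = a (1 − e²).
p = 1.066e+10 · (1 − (0.06321)²) = 1.066e+10 · 0.996004 ≈ 1.062e+10 m = 10.62 Gm.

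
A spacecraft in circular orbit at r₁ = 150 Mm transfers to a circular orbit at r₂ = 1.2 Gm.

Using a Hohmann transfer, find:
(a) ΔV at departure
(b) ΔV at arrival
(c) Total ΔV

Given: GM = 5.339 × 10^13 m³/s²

Convert to SI: r₁ = 150 Mm = 1.5e+08 m; r₂ = 1.2 Gm = 1.2e+09 m.
Transfer semi-major axis: a_t = (r₁ + r₂)/2 = (1.5e+08 + 1.2e+09)/2 = 6.75e+08 m.
Circular speeds: v₁ = √(GM/r₁) = 596.601 m/s, v₂ = √(GM/r₂) = 210.93 m/s.
Transfer speeds (vis-viva v² = GM(2/r − 1/a_t)): v₁ᵗ = 795.469 m/s, v₂ᵗ = 99.4336 m/s.
(a) ΔV₁ = |v₁ᵗ − v₁| ≈ 198.9 m/s = 198.9 m/s.
(b) ΔV₂ = |v₂ − v₂ᵗ| ≈ 111.5 m/s = 111.5 m/s.
(c) ΔV_total = ΔV₁ + ΔV₂ ≈ 310.4 m/s = 310.4 m/s.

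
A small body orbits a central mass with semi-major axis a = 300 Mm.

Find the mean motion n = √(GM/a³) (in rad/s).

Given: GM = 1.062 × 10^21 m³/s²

Convert to SI: a = 300 Mm = 3e+08 m.
n = √(GM / a³).
n = √(1.062e+21 / (3e+08)³) rad/s ≈ 0.006272 rad/s.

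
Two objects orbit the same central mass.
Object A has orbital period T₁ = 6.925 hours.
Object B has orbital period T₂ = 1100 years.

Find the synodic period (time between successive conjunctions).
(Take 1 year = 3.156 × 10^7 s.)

Convert to SI: T₁ = 6.925 hours = 24930 s; T₂ = 1100 years = 3.4716e+10 s.
T_syn = |T₁ · T₂ / (T₁ − T₂)|.
T_syn = |24930 · 3.4716e+10 / (24930 − 3.4716e+10)| s ≈ 2.493e+04 s = 6.925 hours.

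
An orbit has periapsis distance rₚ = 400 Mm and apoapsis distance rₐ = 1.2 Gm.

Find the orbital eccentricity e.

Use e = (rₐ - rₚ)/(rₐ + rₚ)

Convert to SI: rₚ = 400 Mm = 4e+08 m; rₐ = 1.2 Gm = 1.2e+09 m.
e = (rₐ − rₚ) / (rₐ + rₚ).
e = (1.2e+09 − 4e+08) / (1.2e+09 + 4e+08) = 8e+08 / 1.6e+09 ≈ 0.5.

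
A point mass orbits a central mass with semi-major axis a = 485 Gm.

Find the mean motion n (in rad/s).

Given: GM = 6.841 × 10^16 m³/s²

Convert to SI: a = 485 Gm = 4.85e+11 m.
n = √(GM / a³).
n = √(6.841e+16 / (4.85e+11)³) rad/s ≈ 7.744e-10 rad/s.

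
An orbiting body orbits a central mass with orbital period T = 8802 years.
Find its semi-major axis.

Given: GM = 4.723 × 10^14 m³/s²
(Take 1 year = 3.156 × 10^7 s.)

Convert to SI: T = 8802 years = 2.77791e+11 s.
Invert Kepler's third law: a = (GM · T² / (4π²))^(1/3).
Substituting T = 2.77791e+11 s and GM = 4.723e+14 m³/s²:
a = (4.723e+14 · (2.77791e+11)² / (4π²))^(1/3) m
a ≈ 9.737e+11 m = 973.7 Gm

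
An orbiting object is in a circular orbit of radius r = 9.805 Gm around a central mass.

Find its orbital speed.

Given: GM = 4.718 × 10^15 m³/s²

Convert to SI: r = 9.805 Gm = 9.805e+09 m.
For a circular orbit, gravity supplies the centripetal force, so v = √(GM / r).
v = √(4.718e+15 / 9.805e+09) m/s ≈ 693.7 m/s = 693.7 m/s.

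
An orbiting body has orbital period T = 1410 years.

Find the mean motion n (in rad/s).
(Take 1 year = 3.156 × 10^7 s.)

Convert to SI: T = 1410 years = 4.44996e+10 s.
n = 2π / T.
n = 2π / 4.44996e+10 s ≈ 1.412e-10 rad/s.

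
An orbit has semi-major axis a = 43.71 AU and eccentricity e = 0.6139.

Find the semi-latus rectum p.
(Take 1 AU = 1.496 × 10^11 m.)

Convert to SI: a = 43.71 AU = 6.53902e+12 m.
p = a (1 − e²).
p = 6.53902e+12 · (1 − (0.6139)²) = 6.53902e+12 · 0.623127 ≈ 4.075e+12 m = 27.24 AU.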